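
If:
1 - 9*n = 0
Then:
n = 1/9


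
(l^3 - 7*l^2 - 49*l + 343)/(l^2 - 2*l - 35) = (l^2 - 49)/(l + 5)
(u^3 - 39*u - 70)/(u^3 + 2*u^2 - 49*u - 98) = (u + 5)/(u + 7)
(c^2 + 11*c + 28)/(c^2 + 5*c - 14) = (c + 4)/(c - 2)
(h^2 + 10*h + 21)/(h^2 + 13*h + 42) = (h + 3)/(h + 6)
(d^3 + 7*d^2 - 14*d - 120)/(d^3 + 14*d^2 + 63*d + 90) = (d - 4)/(d + 3)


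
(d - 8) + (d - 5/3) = 2*d - 29/3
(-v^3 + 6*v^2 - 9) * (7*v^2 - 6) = -7*v^5 + 42*v^4 + 6*v^3 - 99*v^2 + 54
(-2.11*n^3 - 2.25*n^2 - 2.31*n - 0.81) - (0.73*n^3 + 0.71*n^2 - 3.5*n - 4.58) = -2.84*n^3 - 2.96*n^2 + 1.19*n + 3.77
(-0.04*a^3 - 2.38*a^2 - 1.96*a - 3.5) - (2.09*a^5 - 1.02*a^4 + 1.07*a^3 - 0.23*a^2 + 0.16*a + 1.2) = -2.09*a^5 + 1.02*a^4 - 1.11*a^3 - 2.15*a^2 - 2.12*a - 4.7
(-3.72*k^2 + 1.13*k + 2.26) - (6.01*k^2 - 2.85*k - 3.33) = -9.73*k^2 + 3.98*k + 5.59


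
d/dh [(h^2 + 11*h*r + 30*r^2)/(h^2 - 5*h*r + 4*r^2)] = 2*r*(-8*h^2 - 26*h*r + 97*r^2)/(h^4 - 10*h^3*r + 33*h^2*r^2 - 40*h*r^3 + 16*r^4)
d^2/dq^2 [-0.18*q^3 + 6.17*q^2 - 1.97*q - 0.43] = 12.34 - 1.08*q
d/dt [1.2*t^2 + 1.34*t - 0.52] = 2.4*t + 1.34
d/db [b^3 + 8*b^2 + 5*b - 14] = 3*b^2 + 16*b + 5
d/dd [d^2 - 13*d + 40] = 2*d - 13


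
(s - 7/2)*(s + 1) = s^2 - 5*s/2 - 7/2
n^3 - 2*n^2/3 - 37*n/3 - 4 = (n - 4)*(n + 1/3)*(n + 3)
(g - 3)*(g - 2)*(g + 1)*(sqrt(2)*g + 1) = sqrt(2)*g^4 - 4*sqrt(2)*g^3 + g^3 - 4*g^2 + sqrt(2)*g^2 + g + 6*sqrt(2)*g + 6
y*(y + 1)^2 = y^3 + 2*y^2 + y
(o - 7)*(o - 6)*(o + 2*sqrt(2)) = o^3 - 13*o^2 + 2*sqrt(2)*o^2 - 26*sqrt(2)*o + 42*o + 84*sqrt(2)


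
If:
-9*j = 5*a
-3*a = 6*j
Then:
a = 0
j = 0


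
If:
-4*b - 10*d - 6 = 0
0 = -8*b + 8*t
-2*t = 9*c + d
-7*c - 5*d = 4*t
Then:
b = 57/17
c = -9/17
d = -33/17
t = 57/17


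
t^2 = t^2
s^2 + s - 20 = (s - 4)*(s + 5)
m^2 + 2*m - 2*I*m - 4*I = (m + 2)*(m - 2*I)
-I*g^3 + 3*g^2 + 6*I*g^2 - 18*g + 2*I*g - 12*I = (g - 6)*(g + 2*I)*(-I*g + 1)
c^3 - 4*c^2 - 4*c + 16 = (c - 4)*(c - 2)*(c + 2)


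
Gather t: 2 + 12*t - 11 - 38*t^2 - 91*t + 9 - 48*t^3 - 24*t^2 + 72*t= -48*t^3 - 62*t^2 - 7*t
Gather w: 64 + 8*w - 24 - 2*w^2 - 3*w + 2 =-2*w^2 + 5*w + 42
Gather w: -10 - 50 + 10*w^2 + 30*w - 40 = 10*w^2 + 30*w - 100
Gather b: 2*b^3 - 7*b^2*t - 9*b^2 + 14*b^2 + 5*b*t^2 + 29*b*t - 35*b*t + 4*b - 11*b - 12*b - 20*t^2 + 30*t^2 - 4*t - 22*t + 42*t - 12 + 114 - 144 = 2*b^3 + b^2*(5 - 7*t) + b*(5*t^2 - 6*t - 19) + 10*t^2 + 16*t - 42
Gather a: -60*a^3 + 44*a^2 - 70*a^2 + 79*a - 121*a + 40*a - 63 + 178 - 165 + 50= -60*a^3 - 26*a^2 - 2*a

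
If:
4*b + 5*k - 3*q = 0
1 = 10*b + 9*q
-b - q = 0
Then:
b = 1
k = -7/5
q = -1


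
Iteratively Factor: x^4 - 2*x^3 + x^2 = (x)*(x^3 - 2*x^2 + x) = x^2*(x^2 - 2*x + 1) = x^2*(x - 1)*(x - 1)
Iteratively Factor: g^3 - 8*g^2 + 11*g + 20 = (g - 5)*(g^2 - 3*g - 4) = (g - 5)*(g - 4)*(g + 1)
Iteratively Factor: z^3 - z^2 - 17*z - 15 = (z + 3)*(z^2 - 4*z - 5) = (z - 5)*(z + 3)*(z + 1)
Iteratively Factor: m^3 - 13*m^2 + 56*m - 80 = (m - 5)*(m^2 - 8*m + 16) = (m - 5)*(m - 4)*(m - 4)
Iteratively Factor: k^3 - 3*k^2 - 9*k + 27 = (k - 3)*(k^2 - 9) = (k - 3)*(k + 3)*(k - 3)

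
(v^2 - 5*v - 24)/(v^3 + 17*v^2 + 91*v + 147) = (v - 8)/(v^2 + 14*v + 49)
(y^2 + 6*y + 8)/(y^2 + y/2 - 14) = 2*(y + 2)/(2*y - 7)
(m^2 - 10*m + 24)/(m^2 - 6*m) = (m - 4)/m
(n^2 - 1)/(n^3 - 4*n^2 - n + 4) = 1/(n - 4)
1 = 1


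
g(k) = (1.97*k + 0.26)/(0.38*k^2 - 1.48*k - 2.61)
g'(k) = (1.48 - 0.76*k)*(1.97*k + 0.26)/(0.38*k^2 - 1.48*k - 2.61)^2 + 1.97/(0.38*k^2 - 1.48*k - 2.61) = (0.7486*k^2 - 2.9156*k - (0.76*k - 1.48)*(1.97*k + 0.26) - 5.1417)/(-0.38*k^2 + 1.48*k + 2.61)^2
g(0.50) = -0.38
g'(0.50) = -0.48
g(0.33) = -0.30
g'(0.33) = -0.52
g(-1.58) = -4.21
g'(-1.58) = -13.77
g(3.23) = -1.93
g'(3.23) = -1.13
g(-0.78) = 1.04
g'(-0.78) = -3.37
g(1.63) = -0.87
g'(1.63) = -0.44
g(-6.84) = -0.52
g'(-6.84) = -0.06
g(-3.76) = -0.86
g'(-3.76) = -0.21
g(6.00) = 5.52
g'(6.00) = -6.86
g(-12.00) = -0.33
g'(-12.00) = -0.02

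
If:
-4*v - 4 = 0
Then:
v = -1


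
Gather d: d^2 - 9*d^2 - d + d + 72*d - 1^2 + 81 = -8*d^2 + 72*d + 80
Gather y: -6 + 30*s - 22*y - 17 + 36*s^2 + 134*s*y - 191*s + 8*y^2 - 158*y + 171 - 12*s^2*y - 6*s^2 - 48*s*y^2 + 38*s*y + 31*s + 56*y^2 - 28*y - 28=30*s^2 - 130*s + y^2*(64 - 48*s) + y*(-12*s^2 + 172*s - 208) + 120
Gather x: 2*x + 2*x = 4*x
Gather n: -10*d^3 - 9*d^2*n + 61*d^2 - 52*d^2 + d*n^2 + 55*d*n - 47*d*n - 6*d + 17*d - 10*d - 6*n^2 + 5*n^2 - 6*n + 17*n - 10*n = -10*d^3 + 9*d^2 + d + n^2*(d - 1) + n*(-9*d^2 + 8*d + 1)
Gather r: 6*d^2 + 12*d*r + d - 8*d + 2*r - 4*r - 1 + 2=6*d^2 - 7*d + r*(12*d - 2) + 1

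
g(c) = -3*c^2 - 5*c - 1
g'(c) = -6*c - 5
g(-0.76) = 1.07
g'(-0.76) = -0.44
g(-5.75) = -71.44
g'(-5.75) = 29.50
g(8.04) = -235.12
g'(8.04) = -53.24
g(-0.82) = 1.08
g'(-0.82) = -0.08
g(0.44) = -3.78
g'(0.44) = -7.64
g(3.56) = -56.82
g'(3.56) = -26.36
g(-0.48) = 0.71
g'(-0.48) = -2.12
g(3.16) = -46.76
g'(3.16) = -23.96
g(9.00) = -289.00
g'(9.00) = -59.00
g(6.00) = -139.00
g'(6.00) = -41.00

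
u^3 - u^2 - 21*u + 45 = (u - 3)^2*(u + 5)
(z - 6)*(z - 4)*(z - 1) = z^3 - 11*z^2 + 34*z - 24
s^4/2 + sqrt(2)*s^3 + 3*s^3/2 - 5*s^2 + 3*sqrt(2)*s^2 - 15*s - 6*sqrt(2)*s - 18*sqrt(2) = (s/2 + sqrt(2)/2)*(s + 3)*(s - 2*sqrt(2))*(s + 3*sqrt(2))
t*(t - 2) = t^2 - 2*t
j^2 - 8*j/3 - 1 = (j - 3)*(j + 1/3)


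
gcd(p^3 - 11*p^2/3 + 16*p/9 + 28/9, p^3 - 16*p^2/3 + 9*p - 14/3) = p^2 - 13*p/3 + 14/3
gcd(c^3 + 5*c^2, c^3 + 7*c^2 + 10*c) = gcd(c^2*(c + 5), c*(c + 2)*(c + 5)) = c^2 + 5*c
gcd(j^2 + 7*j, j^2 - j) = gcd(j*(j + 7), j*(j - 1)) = j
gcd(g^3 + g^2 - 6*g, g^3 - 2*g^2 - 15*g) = g^2 + 3*g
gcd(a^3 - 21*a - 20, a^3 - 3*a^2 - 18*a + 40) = a^2 - a - 20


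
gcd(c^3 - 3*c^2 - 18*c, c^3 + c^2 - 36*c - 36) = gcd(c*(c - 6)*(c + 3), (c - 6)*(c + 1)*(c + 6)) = c - 6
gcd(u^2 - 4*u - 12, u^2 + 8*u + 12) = u + 2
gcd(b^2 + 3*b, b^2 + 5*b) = b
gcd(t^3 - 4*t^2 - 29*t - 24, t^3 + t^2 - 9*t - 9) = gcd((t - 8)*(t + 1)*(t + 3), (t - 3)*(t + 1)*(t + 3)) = t^2 + 4*t + 3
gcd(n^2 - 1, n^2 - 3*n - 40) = 1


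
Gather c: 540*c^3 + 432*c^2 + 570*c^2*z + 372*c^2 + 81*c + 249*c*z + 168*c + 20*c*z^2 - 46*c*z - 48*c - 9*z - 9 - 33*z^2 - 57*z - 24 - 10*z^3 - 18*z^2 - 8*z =540*c^3 + c^2*(570*z + 804) + c*(20*z^2 + 203*z + 201) - 10*z^3 - 51*z^2 - 74*z - 33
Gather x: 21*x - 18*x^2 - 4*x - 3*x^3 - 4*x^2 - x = -3*x^3 - 22*x^2 + 16*x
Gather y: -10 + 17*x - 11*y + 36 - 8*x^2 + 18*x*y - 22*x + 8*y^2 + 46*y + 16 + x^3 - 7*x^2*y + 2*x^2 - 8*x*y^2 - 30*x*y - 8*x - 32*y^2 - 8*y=x^3 - 6*x^2 - 13*x + y^2*(-8*x - 24) + y*(-7*x^2 - 12*x + 27) + 42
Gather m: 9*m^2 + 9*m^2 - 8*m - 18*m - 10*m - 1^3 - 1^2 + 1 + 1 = 18*m^2 - 36*m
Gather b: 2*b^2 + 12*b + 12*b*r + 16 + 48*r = 2*b^2 + b*(12*r + 12) + 48*r + 16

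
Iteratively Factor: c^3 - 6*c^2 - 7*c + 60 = (c + 3)*(c^2 - 9*c + 20) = (c - 4)*(c + 3)*(c - 5)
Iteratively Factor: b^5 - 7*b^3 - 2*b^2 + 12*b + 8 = (b - 2)*(b^4 + 2*b^3 - 3*b^2 - 8*b - 4) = (b - 2)*(b + 1)*(b^3 + b^2 - 4*b - 4) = (b - 2)*(b + 1)*(b + 2)*(b^2 - b - 2) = (b - 2)^2*(b + 1)*(b + 2)*(b + 1)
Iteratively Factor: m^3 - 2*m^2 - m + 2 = (m - 1)*(m^2 - m - 2) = (m - 2)*(m - 1)*(m + 1)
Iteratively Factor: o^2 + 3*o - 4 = (o - 1)*(o + 4)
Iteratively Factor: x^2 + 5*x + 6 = (x + 3)*(x + 2)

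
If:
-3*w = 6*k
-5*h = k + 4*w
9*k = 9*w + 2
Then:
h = 14/135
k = 2/27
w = -4/27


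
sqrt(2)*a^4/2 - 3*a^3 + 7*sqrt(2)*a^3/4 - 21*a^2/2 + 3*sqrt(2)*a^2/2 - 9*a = a*(a + 3/2)*(a - 3*sqrt(2))*(sqrt(2)*a/2 + sqrt(2))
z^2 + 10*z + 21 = (z + 3)*(z + 7)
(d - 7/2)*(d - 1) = d^2 - 9*d/2 + 7/2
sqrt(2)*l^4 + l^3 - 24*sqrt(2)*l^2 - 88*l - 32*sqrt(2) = (l - 4*sqrt(2))*(l + 2*sqrt(2))^2*(sqrt(2)*l + 1)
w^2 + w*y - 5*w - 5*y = (w - 5)*(w + y)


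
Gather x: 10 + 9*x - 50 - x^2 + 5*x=-x^2 + 14*x - 40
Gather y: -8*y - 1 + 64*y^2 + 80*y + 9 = 64*y^2 + 72*y + 8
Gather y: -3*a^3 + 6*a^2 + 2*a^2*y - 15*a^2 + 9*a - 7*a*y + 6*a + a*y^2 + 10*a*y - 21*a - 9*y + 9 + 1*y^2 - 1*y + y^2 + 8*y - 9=-3*a^3 - 9*a^2 - 6*a + y^2*(a + 2) + y*(2*a^2 + 3*a - 2)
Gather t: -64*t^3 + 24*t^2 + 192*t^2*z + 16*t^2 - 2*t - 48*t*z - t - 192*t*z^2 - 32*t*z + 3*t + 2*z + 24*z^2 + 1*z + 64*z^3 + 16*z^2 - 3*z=-64*t^3 + t^2*(192*z + 40) + t*(-192*z^2 - 80*z) + 64*z^3 + 40*z^2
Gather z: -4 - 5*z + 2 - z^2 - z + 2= -z^2 - 6*z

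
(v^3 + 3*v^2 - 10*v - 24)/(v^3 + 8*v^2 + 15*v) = (v^3 + 3*v^2 - 10*v - 24)/(v*(v^2 + 8*v + 15))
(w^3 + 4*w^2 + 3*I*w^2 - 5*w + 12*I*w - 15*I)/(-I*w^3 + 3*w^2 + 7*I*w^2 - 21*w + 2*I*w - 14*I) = (I*w^3 + w^2*(-3 + 4*I) - w*(12 + 5*I) + 15)/(w^3 + w^2*(-7 + 3*I) - w*(2 + 21*I) + 14)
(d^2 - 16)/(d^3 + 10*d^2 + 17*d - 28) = (d - 4)/(d^2 + 6*d - 7)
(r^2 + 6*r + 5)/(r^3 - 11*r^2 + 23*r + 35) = (r + 5)/(r^2 - 12*r + 35)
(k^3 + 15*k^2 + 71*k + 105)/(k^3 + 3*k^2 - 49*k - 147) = (k + 5)/(k - 7)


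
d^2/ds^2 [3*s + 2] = 0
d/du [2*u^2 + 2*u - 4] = 4*u + 2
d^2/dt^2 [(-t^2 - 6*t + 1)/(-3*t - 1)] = -52/(27*t^3 + 27*t^2 + 9*t + 1)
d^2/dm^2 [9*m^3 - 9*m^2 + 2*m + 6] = 54*m - 18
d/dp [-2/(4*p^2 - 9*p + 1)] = 2*(8*p - 9)/(4*p^2 - 9*p + 1)^2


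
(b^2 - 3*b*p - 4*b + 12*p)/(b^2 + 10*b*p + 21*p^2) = (b^2 - 3*b*p - 4*b + 12*p)/(b^2 + 10*b*p + 21*p^2)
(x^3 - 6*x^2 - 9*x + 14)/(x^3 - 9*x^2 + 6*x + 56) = (x - 1)/(x - 4)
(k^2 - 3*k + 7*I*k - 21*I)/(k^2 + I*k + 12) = (k^2 + k*(-3 + 7*I) - 21*I)/(k^2 + I*k + 12)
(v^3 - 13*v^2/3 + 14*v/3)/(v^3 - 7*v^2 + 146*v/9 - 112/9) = 3*v/(3*v - 8)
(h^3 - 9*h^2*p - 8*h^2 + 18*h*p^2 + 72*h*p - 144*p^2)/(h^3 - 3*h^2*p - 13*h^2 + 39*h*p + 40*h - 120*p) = (h - 6*p)/(h - 5)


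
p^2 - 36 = (p - 6)*(p + 6)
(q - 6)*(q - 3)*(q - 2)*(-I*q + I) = -I*q^4 + 12*I*q^3 - 47*I*q^2 + 72*I*q - 36*I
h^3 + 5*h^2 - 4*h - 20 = (h - 2)*(h + 2)*(h + 5)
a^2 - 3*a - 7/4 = (a - 7/2)*(a + 1/2)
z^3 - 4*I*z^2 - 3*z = z*(z - 3*I)*(z - I)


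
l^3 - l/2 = l*(l - sqrt(2)/2)*(l + sqrt(2)/2)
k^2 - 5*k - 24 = (k - 8)*(k + 3)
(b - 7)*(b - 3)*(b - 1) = b^3 - 11*b^2 + 31*b - 21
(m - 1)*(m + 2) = m^2 + m - 2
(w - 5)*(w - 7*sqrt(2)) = w^2 - 7*sqrt(2)*w - 5*w + 35*sqrt(2)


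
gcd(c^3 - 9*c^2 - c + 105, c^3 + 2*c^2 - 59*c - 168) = c + 3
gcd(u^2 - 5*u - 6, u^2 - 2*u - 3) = u + 1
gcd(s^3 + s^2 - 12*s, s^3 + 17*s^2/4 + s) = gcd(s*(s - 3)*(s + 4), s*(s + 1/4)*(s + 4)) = s^2 + 4*s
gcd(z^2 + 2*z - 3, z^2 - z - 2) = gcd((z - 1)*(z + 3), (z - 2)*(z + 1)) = 1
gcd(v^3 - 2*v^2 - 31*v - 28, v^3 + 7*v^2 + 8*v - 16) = v + 4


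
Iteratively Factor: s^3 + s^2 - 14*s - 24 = (s + 3)*(s^2 - 2*s - 8) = (s + 2)*(s + 3)*(s - 4)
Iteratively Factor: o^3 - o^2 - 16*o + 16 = (o - 4)*(o^2 + 3*o - 4) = (o - 4)*(o - 1)*(o + 4)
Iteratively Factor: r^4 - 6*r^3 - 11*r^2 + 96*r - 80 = (r - 1)*(r^3 - 5*r^2 - 16*r + 80) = (r - 1)*(r + 4)*(r^2 - 9*r + 20) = (r - 4)*(r - 1)*(r + 4)*(r - 5)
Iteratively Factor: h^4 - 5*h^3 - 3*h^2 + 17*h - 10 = (h + 2)*(h^3 - 7*h^2 + 11*h - 5) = (h - 1)*(h + 2)*(h^2 - 6*h + 5) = (h - 5)*(h - 1)*(h + 2)*(h - 1)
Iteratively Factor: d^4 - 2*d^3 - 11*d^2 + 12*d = (d + 3)*(d^3 - 5*d^2 + 4*d) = d*(d + 3)*(d^2 - 5*d + 4) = d*(d - 1)*(d + 3)*(d - 4)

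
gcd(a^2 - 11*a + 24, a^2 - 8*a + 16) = 1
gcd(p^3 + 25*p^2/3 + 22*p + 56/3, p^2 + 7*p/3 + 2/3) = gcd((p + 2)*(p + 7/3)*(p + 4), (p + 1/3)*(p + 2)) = p + 2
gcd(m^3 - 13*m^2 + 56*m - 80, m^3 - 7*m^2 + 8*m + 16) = m^2 - 8*m + 16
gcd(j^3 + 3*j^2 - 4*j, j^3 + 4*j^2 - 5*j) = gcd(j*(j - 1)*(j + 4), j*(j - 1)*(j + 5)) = j^2 - j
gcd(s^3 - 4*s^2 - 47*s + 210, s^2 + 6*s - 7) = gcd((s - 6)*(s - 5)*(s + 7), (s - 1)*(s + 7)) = s + 7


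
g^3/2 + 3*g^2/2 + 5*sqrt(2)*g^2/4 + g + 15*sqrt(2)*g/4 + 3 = (g/2 + sqrt(2))*(g + 3)*(g + sqrt(2)/2)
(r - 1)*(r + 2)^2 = r^3 + 3*r^2 - 4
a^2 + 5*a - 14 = (a - 2)*(a + 7)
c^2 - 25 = (c - 5)*(c + 5)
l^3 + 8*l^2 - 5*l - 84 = (l - 3)*(l + 4)*(l + 7)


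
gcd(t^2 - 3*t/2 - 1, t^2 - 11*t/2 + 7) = t - 2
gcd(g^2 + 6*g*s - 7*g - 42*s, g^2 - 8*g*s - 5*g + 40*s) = 1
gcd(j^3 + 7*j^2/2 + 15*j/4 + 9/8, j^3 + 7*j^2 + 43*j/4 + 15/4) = j^2 + 2*j + 3/4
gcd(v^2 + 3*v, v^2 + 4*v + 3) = v + 3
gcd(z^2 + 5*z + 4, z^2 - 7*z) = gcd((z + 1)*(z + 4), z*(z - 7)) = 1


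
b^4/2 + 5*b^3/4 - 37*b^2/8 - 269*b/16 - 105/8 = (b/2 + 1)*(b - 7/2)*(b + 3/2)*(b + 5/2)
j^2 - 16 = (j - 4)*(j + 4)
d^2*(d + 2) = d^3 + 2*d^2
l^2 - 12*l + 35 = (l - 7)*(l - 5)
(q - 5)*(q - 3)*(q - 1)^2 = q^4 - 10*q^3 + 32*q^2 - 38*q + 15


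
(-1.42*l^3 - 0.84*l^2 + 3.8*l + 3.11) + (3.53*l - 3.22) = -1.42*l^3 - 0.84*l^2 + 7.33*l - 0.11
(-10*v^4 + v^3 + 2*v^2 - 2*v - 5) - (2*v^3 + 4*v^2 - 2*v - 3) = -10*v^4 - v^3 - 2*v^2 - 2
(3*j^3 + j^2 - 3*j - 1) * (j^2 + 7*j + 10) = 3*j^5 + 22*j^4 + 34*j^3 - 12*j^2 - 37*j - 10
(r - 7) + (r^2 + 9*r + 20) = r^2 + 10*r + 13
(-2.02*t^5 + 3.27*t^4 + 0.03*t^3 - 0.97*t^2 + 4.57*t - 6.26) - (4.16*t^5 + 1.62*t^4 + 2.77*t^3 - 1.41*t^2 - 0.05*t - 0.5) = -6.18*t^5 + 1.65*t^4 - 2.74*t^3 + 0.44*t^2 + 4.62*t - 5.76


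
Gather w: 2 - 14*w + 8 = 10 - 14*w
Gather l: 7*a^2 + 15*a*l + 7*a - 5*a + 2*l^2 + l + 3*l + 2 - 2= 7*a^2 + 2*a + 2*l^2 + l*(15*a + 4)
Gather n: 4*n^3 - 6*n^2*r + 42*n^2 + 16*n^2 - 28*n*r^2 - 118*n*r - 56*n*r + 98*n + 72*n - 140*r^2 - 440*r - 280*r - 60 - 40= 4*n^3 + n^2*(58 - 6*r) + n*(-28*r^2 - 174*r + 170) - 140*r^2 - 720*r - 100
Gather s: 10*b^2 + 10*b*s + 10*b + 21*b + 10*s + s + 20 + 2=10*b^2 + 31*b + s*(10*b + 11) + 22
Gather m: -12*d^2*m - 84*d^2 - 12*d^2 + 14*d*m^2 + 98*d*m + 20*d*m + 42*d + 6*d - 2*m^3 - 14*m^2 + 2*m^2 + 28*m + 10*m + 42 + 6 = -96*d^2 + 48*d - 2*m^3 + m^2*(14*d - 12) + m*(-12*d^2 + 118*d + 38) + 48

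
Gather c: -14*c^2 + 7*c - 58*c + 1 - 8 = -14*c^2 - 51*c - 7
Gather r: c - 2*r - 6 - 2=c - 2*r - 8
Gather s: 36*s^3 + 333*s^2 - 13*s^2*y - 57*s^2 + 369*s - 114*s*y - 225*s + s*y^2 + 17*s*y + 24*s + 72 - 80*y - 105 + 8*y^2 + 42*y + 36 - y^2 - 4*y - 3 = 36*s^3 + s^2*(276 - 13*y) + s*(y^2 - 97*y + 168) + 7*y^2 - 42*y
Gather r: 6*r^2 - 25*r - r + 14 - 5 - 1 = 6*r^2 - 26*r + 8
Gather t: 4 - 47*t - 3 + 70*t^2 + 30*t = 70*t^2 - 17*t + 1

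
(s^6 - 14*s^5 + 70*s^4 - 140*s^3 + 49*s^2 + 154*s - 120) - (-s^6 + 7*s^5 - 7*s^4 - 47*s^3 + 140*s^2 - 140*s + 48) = 2*s^6 - 21*s^5 + 77*s^4 - 93*s^3 - 91*s^2 + 294*s - 168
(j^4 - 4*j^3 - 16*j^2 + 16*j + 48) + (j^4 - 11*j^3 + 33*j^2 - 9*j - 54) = 2*j^4 - 15*j^3 + 17*j^2 + 7*j - 6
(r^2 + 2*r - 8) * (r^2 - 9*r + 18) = r^4 - 7*r^3 - 8*r^2 + 108*r - 144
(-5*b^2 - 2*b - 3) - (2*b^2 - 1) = -7*b^2 - 2*b - 2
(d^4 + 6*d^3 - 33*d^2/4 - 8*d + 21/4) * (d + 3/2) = d^5 + 15*d^4/2 + 3*d^3/4 - 163*d^2/8 - 27*d/4 + 63/8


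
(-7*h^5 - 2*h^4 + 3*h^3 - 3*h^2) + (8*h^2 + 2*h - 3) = -7*h^5 - 2*h^4 + 3*h^3 + 5*h^2 + 2*h - 3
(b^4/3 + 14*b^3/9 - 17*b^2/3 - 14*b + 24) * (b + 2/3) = b^5/3 + 16*b^4/9 - 125*b^3/27 - 160*b^2/9 + 44*b/3 + 16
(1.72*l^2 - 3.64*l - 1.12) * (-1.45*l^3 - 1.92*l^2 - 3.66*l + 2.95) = -2.494*l^5 + 1.9756*l^4 + 2.3176*l^3 + 20.5468*l^2 - 6.6388*l - 3.304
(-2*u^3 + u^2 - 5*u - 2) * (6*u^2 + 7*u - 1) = -12*u^5 - 8*u^4 - 21*u^3 - 48*u^2 - 9*u + 2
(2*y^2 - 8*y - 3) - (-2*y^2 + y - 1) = 4*y^2 - 9*y - 2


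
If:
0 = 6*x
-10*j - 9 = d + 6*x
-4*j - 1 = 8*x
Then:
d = -13/2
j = -1/4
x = 0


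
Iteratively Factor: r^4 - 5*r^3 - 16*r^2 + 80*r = (r + 4)*(r^3 - 9*r^2 + 20*r) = r*(r + 4)*(r^2 - 9*r + 20) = r*(r - 5)*(r + 4)*(r - 4)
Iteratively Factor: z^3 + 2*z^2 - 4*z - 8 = (z + 2)*(z^2 - 4) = (z - 2)*(z + 2)*(z + 2)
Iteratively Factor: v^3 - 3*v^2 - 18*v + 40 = (v - 5)*(v^2 + 2*v - 8) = (v - 5)*(v + 4)*(v - 2)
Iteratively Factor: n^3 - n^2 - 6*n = (n)*(n^2 - n - 6) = n*(n - 3)*(n + 2)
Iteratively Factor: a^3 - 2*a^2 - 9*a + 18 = (a + 3)*(a^2 - 5*a + 6) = (a - 3)*(a + 3)*(a - 2)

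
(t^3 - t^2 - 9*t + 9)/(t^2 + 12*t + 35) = (t^3 - t^2 - 9*t + 9)/(t^2 + 12*t + 35)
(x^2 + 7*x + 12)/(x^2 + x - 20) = (x^2 + 7*x + 12)/(x^2 + x - 20)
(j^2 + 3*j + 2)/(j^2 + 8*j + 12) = (j + 1)/(j + 6)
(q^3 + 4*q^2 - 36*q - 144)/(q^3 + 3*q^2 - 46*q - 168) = (q - 6)/(q - 7)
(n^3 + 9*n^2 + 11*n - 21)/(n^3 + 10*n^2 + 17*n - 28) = (n + 3)/(n + 4)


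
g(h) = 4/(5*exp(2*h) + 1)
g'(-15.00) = 0.00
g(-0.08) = 0.76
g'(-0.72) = -1.99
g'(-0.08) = -1.23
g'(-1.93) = -0.69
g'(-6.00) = 0.00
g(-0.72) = 1.83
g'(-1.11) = -1.82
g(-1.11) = 2.59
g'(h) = -40*exp(2*h)/(5*exp(2*h) + 1)^2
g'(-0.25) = -1.49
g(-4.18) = 4.00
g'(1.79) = -0.04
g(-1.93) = 3.62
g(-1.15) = 2.66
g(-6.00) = 4.00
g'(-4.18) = -0.01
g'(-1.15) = -1.78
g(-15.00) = 4.00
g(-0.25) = 0.99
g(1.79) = 0.02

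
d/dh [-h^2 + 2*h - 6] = 2 - 2*h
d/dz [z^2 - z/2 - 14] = 2*z - 1/2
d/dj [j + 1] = 1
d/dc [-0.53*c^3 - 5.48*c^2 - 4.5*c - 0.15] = -1.59*c^2 - 10.96*c - 4.5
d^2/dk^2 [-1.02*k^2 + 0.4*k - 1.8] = -2.04000000000000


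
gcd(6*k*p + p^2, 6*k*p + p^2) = 6*k*p + p^2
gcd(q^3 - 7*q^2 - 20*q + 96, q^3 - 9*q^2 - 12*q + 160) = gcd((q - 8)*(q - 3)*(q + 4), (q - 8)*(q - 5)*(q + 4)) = q^2 - 4*q - 32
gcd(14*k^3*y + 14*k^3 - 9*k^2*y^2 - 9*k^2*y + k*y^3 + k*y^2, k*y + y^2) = 1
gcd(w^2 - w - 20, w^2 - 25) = w - 5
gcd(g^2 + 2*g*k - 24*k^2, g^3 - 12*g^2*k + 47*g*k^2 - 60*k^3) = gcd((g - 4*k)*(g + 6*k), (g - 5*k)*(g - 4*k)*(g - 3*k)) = g - 4*k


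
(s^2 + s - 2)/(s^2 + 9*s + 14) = (s - 1)/(s + 7)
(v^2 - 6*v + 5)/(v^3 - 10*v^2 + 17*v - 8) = (v - 5)/(v^2 - 9*v + 8)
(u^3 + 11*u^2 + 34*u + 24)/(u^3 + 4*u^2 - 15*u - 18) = (u + 4)/(u - 3)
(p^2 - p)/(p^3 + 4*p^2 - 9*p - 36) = p*(p - 1)/(p^3 + 4*p^2 - 9*p - 36)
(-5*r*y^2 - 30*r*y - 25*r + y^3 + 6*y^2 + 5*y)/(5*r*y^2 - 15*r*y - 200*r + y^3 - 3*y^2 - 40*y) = (-5*r*y - 5*r + y^2 + y)/(5*r*y - 40*r + y^2 - 8*y)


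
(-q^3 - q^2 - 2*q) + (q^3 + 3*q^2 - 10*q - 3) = 2*q^2 - 12*q - 3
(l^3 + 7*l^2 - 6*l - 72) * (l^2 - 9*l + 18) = l^5 - 2*l^4 - 51*l^3 + 108*l^2 + 540*l - 1296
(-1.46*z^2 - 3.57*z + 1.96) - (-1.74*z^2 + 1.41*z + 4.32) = 0.28*z^2 - 4.98*z - 2.36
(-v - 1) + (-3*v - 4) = -4*v - 5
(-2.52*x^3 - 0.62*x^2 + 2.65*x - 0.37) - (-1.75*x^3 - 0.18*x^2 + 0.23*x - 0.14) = -0.77*x^3 - 0.44*x^2 + 2.42*x - 0.23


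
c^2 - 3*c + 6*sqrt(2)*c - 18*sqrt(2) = (c - 3)*(c + 6*sqrt(2))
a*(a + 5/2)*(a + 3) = a^3 + 11*a^2/2 + 15*a/2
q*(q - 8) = q^2 - 8*q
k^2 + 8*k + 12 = (k + 2)*(k + 6)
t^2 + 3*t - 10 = (t - 2)*(t + 5)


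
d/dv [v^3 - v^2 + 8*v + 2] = 3*v^2 - 2*v + 8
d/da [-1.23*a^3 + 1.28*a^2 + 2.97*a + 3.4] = -3.69*a^2 + 2.56*a + 2.97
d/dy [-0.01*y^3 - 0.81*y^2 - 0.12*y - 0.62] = -0.03*y^2 - 1.62*y - 0.12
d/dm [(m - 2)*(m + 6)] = 2*m + 4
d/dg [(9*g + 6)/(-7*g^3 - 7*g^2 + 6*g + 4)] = 21*g*(6*g^2 + 9*g + 4)/(49*g^6 + 98*g^5 - 35*g^4 - 140*g^3 - 20*g^2 + 48*g + 16)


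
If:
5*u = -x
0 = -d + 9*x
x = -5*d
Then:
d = 0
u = 0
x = 0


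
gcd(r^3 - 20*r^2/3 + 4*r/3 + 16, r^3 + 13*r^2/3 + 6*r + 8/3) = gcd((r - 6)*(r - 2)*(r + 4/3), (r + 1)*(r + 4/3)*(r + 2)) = r + 4/3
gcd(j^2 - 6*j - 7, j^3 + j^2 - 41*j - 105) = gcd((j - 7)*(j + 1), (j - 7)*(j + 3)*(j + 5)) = j - 7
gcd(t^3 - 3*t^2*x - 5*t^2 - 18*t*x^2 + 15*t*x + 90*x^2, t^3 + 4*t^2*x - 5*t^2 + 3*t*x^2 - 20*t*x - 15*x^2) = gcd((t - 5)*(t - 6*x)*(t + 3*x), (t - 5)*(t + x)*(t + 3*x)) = t^2 + 3*t*x - 5*t - 15*x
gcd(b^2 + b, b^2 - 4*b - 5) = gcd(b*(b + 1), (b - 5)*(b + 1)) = b + 1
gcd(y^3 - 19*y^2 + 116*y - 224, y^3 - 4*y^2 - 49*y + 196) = y^2 - 11*y + 28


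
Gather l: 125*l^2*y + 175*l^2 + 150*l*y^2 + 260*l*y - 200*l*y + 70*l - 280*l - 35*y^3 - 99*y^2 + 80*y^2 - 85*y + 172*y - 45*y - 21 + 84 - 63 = l^2*(125*y + 175) + l*(150*y^2 + 60*y - 210) - 35*y^3 - 19*y^2 + 42*y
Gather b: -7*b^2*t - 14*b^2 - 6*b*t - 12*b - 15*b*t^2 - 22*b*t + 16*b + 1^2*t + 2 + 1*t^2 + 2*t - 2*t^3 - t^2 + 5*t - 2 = b^2*(-7*t - 14) + b*(-15*t^2 - 28*t + 4) - 2*t^3 + 8*t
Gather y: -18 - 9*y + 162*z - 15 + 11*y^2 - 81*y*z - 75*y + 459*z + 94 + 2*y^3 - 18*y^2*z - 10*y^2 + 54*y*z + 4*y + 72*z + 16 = 2*y^3 + y^2*(1 - 18*z) + y*(-27*z - 80) + 693*z + 77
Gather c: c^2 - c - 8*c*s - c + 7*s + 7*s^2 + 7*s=c^2 + c*(-8*s - 2) + 7*s^2 + 14*s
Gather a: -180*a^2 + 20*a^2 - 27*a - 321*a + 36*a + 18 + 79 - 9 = -160*a^2 - 312*a + 88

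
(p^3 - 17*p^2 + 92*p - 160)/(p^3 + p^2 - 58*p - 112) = (p^2 - 9*p + 20)/(p^2 + 9*p + 14)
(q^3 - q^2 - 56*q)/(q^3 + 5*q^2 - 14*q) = (q - 8)/(q - 2)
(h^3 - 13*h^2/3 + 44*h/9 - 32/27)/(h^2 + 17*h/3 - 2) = (h^2 - 4*h + 32/9)/(h + 6)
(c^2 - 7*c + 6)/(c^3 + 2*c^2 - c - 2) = (c - 6)/(c^2 + 3*c + 2)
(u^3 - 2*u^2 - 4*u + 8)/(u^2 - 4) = u - 2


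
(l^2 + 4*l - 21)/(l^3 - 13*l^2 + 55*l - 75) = (l + 7)/(l^2 - 10*l + 25)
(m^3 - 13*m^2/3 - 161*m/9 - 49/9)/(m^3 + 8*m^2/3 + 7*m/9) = (m - 7)/m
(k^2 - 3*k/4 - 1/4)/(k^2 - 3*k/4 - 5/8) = 2*(-4*k^2 + 3*k + 1)/(-8*k^2 + 6*k + 5)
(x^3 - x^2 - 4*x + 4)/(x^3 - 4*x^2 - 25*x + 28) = (x^2 - 4)/(x^2 - 3*x - 28)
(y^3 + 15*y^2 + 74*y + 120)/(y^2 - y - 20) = (y^2 + 11*y + 30)/(y - 5)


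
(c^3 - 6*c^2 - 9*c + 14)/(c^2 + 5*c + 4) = (c^3 - 6*c^2 - 9*c + 14)/(c^2 + 5*c + 4)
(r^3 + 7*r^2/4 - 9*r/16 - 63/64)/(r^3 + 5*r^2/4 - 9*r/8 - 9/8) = (16*r^2 + 16*r - 21)/(8*(2*r^2 + r - 3))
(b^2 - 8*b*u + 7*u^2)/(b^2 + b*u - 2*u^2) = (b - 7*u)/(b + 2*u)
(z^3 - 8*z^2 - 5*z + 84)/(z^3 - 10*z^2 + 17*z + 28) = (z + 3)/(z + 1)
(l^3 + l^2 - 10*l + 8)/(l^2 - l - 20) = (l^2 - 3*l + 2)/(l - 5)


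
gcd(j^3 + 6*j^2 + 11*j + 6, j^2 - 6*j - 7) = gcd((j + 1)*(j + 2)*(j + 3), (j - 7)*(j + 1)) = j + 1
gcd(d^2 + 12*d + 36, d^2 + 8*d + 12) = d + 6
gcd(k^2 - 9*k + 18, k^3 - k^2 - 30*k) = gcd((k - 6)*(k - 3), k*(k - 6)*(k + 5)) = k - 6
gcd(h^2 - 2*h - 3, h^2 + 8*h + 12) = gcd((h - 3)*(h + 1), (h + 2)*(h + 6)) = 1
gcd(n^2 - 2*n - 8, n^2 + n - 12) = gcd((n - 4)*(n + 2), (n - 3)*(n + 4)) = 1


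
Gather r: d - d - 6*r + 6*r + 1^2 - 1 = 0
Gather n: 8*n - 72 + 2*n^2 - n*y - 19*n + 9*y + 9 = 2*n^2 + n*(-y - 11) + 9*y - 63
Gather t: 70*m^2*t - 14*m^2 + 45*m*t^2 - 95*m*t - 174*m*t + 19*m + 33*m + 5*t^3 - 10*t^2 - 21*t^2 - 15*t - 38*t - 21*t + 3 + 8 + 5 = -14*m^2 + 52*m + 5*t^3 + t^2*(45*m - 31) + t*(70*m^2 - 269*m - 74) + 16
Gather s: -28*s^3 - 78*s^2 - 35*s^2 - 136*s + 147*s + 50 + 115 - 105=-28*s^3 - 113*s^2 + 11*s + 60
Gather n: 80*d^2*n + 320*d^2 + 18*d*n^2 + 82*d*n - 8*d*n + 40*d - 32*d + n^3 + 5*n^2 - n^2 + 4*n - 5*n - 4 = 320*d^2 + 8*d + n^3 + n^2*(18*d + 4) + n*(80*d^2 + 74*d - 1) - 4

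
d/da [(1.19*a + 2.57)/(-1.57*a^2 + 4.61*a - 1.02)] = (1.8683*a^2 + 8.0698*a - 13.0615)/(2.4649*a^4 - 14.4754*a^3 + 24.4549*a^2 - 9.4044*a + 1.0404)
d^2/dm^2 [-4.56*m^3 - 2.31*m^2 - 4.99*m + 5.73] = -27.36*m - 4.62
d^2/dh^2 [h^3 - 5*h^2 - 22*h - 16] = 6*h - 10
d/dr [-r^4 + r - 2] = 1 - 4*r^3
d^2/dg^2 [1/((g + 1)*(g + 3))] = 2*((g + 1)^2 + (g + 1)*(g + 3) + (g + 3)^2)/((g + 1)^3*(g + 3)^3)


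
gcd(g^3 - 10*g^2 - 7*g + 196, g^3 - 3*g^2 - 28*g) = g^2 - 3*g - 28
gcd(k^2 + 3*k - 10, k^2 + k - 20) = k + 5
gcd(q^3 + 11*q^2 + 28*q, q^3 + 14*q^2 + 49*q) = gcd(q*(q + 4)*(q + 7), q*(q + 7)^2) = q^2 + 7*q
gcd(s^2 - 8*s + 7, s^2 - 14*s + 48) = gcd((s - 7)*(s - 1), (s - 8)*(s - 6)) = 1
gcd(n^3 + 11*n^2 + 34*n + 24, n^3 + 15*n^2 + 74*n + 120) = n^2 + 10*n + 24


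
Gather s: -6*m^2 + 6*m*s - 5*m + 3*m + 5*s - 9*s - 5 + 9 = -6*m^2 - 2*m + s*(6*m - 4) + 4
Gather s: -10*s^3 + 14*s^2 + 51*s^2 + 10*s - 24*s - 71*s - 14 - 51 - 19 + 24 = -10*s^3 + 65*s^2 - 85*s - 60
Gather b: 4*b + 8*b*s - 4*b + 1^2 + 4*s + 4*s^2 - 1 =8*b*s + 4*s^2 + 4*s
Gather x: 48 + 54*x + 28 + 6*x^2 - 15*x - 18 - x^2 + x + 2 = 5*x^2 + 40*x + 60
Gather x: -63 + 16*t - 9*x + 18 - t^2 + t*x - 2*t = -t^2 + 14*t + x*(t - 9) - 45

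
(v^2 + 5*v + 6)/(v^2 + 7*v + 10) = (v + 3)/(v + 5)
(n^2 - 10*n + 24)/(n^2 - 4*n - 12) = (n - 4)/(n + 2)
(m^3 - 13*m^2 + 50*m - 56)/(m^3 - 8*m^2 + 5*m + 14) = (m - 4)/(m + 1)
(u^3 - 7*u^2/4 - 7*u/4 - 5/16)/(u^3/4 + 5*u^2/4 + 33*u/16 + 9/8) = (16*u^3 - 28*u^2 - 28*u - 5)/(4*u^3 + 20*u^2 + 33*u + 18)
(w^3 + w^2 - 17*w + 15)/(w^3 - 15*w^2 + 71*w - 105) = (w^2 + 4*w - 5)/(w^2 - 12*w + 35)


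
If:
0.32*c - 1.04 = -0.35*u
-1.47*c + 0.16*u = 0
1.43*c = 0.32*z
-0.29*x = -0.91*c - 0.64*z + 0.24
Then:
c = 0.29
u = 2.70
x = 3.00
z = 1.31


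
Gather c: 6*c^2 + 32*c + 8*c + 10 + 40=6*c^2 + 40*c + 50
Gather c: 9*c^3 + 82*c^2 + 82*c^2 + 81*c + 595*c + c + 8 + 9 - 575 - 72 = 9*c^3 + 164*c^2 + 677*c - 630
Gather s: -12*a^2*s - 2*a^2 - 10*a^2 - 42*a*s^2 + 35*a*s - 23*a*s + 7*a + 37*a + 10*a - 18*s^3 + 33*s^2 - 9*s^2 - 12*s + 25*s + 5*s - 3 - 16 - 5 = -12*a^2 + 54*a - 18*s^3 + s^2*(24 - 42*a) + s*(-12*a^2 + 12*a + 18) - 24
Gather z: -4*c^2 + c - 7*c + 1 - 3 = -4*c^2 - 6*c - 2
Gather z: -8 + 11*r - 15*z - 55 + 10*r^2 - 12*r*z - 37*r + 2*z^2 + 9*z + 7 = 10*r^2 - 26*r + 2*z^2 + z*(-12*r - 6) - 56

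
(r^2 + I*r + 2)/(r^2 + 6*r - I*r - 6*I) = (r + 2*I)/(r + 6)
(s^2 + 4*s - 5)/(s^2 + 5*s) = (s - 1)/s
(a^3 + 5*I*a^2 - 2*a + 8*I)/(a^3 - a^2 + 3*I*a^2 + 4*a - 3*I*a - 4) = (a + 2*I)/(a - 1)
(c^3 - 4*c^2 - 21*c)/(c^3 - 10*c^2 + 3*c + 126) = c/(c - 6)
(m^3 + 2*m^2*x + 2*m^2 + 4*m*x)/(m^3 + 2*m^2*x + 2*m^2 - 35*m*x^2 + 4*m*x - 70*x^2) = m*(-m - 2*x)/(-m^2 - 2*m*x + 35*x^2)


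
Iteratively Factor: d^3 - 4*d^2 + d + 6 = (d - 3)*(d^2 - d - 2) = (d - 3)*(d - 2)*(d + 1)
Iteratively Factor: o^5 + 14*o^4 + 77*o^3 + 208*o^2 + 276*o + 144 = (o + 4)*(o^4 + 10*o^3 + 37*o^2 + 60*o + 36) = (o + 3)*(o + 4)*(o^3 + 7*o^2 + 16*o + 12) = (o + 2)*(o + 3)*(o + 4)*(o^2 + 5*o + 6) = (o + 2)*(o + 3)^2*(o + 4)*(o + 2)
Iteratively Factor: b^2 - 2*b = (b - 2)*(b)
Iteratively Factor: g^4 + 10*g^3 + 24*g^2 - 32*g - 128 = (g - 2)*(g^3 + 12*g^2 + 48*g + 64) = (g - 2)*(g + 4)*(g^2 + 8*g + 16) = (g - 2)*(g + 4)^2*(g + 4)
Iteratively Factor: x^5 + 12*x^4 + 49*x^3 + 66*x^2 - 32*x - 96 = (x + 4)*(x^4 + 8*x^3 + 17*x^2 - 2*x - 24) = (x - 1)*(x + 4)*(x^3 + 9*x^2 + 26*x + 24) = (x - 1)*(x + 3)*(x + 4)*(x^2 + 6*x + 8) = (x - 1)*(x + 2)*(x + 3)*(x + 4)*(x + 4)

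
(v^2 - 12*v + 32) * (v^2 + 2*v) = v^4 - 10*v^3 + 8*v^2 + 64*v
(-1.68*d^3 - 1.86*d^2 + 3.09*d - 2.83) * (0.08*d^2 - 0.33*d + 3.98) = -0.1344*d^5 + 0.4056*d^4 - 5.8254*d^3 - 8.6489*d^2 + 13.2321*d - 11.2634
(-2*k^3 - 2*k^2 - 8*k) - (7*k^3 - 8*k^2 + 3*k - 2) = -9*k^3 + 6*k^2 - 11*k + 2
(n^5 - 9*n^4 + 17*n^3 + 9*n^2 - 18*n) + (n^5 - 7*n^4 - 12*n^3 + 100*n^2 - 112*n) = 2*n^5 - 16*n^4 + 5*n^3 + 109*n^2 - 130*n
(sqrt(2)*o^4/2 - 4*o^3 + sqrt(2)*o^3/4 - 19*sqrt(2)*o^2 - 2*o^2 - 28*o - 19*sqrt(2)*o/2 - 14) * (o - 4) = sqrt(2)*o^5/2 - 4*o^4 - 7*sqrt(2)*o^4/4 - 20*sqrt(2)*o^3 + 14*o^3 - 20*o^2 + 133*sqrt(2)*o^2/2 + 38*sqrt(2)*o + 98*o + 56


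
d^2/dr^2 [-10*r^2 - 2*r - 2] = -20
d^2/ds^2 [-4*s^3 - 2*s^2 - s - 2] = -24*s - 4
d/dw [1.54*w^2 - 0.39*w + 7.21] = 3.08*w - 0.39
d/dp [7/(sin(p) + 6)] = -7*cos(p)/(sin(p) + 6)^2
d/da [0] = 0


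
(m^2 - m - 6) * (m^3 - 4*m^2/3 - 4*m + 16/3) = m^5 - 7*m^4/3 - 26*m^3/3 + 52*m^2/3 + 56*m/3 - 32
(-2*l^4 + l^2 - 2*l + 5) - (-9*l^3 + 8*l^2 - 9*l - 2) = -2*l^4 + 9*l^3 - 7*l^2 + 7*l + 7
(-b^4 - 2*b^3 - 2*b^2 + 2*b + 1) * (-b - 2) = b^5 + 4*b^4 + 6*b^3 + 2*b^2 - 5*b - 2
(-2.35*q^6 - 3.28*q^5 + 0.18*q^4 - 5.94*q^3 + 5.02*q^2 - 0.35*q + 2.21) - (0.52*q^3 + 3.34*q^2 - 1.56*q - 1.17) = -2.35*q^6 - 3.28*q^5 + 0.18*q^4 - 6.46*q^3 + 1.68*q^2 + 1.21*q + 3.38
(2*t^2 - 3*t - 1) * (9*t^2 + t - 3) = 18*t^4 - 25*t^3 - 18*t^2 + 8*t + 3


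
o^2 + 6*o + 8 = (o + 2)*(o + 4)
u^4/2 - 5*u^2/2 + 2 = (u/2 + 1)*(u - 2)*(u - 1)*(u + 1)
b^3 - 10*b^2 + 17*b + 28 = (b - 7)*(b - 4)*(b + 1)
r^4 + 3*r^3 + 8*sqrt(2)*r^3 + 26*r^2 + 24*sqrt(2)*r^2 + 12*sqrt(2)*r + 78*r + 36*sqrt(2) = (r + 3)*(r + sqrt(2))^2*(r + 6*sqrt(2))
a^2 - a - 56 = (a - 8)*(a + 7)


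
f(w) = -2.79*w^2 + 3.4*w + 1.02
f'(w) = 3.4 - 5.58*w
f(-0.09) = 0.69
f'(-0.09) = 3.90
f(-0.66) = -2.44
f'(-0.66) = 7.08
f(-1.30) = -8.12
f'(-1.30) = 10.65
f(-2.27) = -21.07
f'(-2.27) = 16.07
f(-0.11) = 0.61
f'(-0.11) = 4.01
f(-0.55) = -1.69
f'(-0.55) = 6.47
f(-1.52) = -10.59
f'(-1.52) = 11.88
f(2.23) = -5.27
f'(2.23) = -9.04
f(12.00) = -359.94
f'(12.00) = -63.56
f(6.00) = -79.02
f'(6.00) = -30.08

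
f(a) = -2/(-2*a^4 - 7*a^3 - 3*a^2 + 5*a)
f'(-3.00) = 0.44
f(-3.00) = 0.13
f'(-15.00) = 0.00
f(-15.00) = 0.00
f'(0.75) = -12.66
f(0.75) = 1.31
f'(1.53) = -0.13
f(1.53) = 0.06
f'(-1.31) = -3.03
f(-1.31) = 1.08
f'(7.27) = -0.00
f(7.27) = 0.00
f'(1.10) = -0.70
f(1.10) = 0.19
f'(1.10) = -0.70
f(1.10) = 0.19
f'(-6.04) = 0.00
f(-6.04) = 0.00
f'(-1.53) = -40.16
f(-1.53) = 3.56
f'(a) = -2*(8*a^3 + 21*a^2 + 6*a - 5)/(-2*a^4 - 7*a^3 - 3*a^2 + 5*a)^2 = 2*(-8*a^3 - 21*a^2 - 6*a + 5)/(a^2*(2*a^3 + 7*a^2 + 3*a - 5)^2)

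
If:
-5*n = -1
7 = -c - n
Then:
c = -36/5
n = 1/5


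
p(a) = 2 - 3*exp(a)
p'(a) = -3*exp(a)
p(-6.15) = 1.99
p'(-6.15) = -0.01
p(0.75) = -4.35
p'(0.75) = -6.35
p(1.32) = -9.23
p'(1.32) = -11.23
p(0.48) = -2.85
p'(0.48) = -4.85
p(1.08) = -6.83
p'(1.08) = -8.83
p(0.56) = -3.25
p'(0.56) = -5.25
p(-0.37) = -0.07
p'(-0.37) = -2.07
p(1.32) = -9.23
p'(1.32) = -11.23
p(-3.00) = 1.85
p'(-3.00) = -0.15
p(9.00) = -24307.25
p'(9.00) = -24309.25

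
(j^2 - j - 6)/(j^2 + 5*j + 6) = (j - 3)/(j + 3)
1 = 1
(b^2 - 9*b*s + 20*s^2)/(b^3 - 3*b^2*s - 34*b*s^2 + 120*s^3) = 1/(b + 6*s)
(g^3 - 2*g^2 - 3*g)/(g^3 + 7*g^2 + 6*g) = (g - 3)/(g + 6)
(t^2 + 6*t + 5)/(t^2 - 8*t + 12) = (t^2 + 6*t + 5)/(t^2 - 8*t + 12)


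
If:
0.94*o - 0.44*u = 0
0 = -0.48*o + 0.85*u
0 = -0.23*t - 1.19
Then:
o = 0.00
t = -5.17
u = 0.00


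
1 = 1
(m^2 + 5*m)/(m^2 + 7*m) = (m + 5)/(m + 7)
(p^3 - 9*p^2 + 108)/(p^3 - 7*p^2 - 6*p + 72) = (p - 6)/(p - 4)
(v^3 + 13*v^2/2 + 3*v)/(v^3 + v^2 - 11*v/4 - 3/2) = 2*v*(v + 6)/(2*v^2 + v - 6)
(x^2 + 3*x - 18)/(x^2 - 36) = (x - 3)/(x - 6)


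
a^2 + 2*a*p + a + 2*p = (a + 1)*(a + 2*p)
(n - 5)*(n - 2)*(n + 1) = n^3 - 6*n^2 + 3*n + 10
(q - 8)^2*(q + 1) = q^3 - 15*q^2 + 48*q + 64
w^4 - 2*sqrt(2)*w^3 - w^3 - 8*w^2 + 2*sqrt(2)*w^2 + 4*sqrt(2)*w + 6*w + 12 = (w - 2)*(w + 1)*(w - 3*sqrt(2))*(w + sqrt(2))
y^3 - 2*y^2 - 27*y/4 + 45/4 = (y - 3)*(y - 3/2)*(y + 5/2)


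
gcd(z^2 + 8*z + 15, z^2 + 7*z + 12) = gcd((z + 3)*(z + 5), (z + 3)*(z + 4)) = z + 3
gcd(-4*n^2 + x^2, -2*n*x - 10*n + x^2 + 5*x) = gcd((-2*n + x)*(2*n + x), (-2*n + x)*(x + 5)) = -2*n + x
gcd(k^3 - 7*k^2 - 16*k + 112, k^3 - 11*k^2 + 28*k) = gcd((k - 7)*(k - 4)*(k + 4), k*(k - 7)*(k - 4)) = k^2 - 11*k + 28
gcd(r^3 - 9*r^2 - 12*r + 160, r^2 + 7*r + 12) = r + 4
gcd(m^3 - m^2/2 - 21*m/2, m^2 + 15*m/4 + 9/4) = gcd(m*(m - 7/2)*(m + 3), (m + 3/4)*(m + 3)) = m + 3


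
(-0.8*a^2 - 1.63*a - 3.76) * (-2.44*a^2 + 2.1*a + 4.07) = 1.952*a^4 + 2.2972*a^3 + 2.4954*a^2 - 14.5301*a - 15.3032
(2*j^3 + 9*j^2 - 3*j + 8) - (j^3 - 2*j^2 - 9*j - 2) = j^3 + 11*j^2 + 6*j + 10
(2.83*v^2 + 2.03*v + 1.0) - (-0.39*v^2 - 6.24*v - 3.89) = 3.22*v^2 + 8.27*v + 4.89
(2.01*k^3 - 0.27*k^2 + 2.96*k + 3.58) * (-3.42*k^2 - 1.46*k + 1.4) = -6.8742*k^5 - 2.0112*k^4 - 6.915*k^3 - 16.9432*k^2 - 1.0828*k + 5.012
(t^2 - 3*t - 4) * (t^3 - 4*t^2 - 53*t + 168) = t^5 - 7*t^4 - 45*t^3 + 343*t^2 - 292*t - 672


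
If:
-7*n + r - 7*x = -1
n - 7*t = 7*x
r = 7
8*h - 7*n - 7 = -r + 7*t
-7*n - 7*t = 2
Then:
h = -1/4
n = 2/5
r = 7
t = -24/35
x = 26/35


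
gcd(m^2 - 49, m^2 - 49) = m^2 - 49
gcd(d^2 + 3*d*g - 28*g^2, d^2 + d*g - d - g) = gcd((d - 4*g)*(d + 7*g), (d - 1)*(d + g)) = 1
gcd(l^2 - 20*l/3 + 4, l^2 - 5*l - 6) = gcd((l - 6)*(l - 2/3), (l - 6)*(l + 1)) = l - 6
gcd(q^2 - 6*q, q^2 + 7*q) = q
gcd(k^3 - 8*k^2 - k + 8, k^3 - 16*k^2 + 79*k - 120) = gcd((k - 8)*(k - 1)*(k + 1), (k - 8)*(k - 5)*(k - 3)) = k - 8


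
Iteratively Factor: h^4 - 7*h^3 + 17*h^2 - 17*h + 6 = (h - 3)*(h^3 - 4*h^2 + 5*h - 2) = (h - 3)*(h - 1)*(h^2 - 3*h + 2) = (h - 3)*(h - 2)*(h - 1)*(h - 1)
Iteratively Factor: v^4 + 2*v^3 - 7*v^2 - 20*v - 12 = (v + 2)*(v^3 - 7*v - 6) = (v + 1)*(v + 2)*(v^2 - v - 6) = (v + 1)*(v + 2)^2*(v - 3)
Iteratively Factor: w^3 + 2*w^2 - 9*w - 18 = (w + 3)*(w^2 - w - 6) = (w + 2)*(w + 3)*(w - 3)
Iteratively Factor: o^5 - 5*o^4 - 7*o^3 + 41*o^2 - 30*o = (o)*(o^4 - 5*o^3 - 7*o^2 + 41*o - 30) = o*(o + 3)*(o^3 - 8*o^2 + 17*o - 10) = o*(o - 5)*(o + 3)*(o^2 - 3*o + 2) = o*(o - 5)*(o - 1)*(o + 3)*(o - 2)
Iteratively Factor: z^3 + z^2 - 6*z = (z + 3)*(z^2 - 2*z) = (z - 2)*(z + 3)*(z)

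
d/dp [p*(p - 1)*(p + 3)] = 3*p^2 + 4*p - 3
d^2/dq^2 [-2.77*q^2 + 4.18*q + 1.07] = -5.54000000000000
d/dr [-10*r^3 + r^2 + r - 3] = -30*r^2 + 2*r + 1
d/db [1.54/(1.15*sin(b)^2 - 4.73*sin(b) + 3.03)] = (7.2842 - 3.542*sin(b))*cos(b)/(1.15*sin(b)^2 - 4.73*sin(b) + 3.03)^2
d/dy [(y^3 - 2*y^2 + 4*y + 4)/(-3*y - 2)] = 2*(-3*y^3 + 4*y + 2)/(9*y^2 + 12*y + 4)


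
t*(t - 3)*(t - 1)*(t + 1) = t^4 - 3*t^3 - t^2 + 3*t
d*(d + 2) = d^2 + 2*d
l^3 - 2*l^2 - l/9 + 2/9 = (l - 2)*(l - 1/3)*(l + 1/3)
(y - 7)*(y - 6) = y^2 - 13*y + 42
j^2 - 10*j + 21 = (j - 7)*(j - 3)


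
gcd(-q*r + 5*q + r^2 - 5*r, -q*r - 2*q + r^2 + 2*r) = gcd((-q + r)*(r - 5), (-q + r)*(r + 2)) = q - r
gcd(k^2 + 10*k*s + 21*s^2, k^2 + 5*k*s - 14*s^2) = k + 7*s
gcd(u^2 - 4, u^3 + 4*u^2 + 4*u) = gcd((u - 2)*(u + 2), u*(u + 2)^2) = u + 2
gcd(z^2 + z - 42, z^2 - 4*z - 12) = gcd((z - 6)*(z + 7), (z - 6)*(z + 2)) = z - 6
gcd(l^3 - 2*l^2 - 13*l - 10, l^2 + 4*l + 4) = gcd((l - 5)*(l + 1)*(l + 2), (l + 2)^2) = l + 2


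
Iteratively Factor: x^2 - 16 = (x + 4)*(x - 4)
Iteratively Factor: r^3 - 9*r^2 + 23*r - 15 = (r - 1)*(r^2 - 8*r + 15) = (r - 3)*(r - 1)*(r - 5)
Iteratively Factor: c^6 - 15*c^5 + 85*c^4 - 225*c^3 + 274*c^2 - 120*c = (c)*(c^5 - 15*c^4 + 85*c^3 - 225*c^2 + 274*c - 120) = c*(c - 5)*(c^4 - 10*c^3 + 35*c^2 - 50*c + 24) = c*(c - 5)*(c - 3)*(c^3 - 7*c^2 + 14*c - 8) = c*(c - 5)*(c - 4)*(c - 3)*(c^2 - 3*c + 2) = c*(c - 5)*(c - 4)*(c - 3)*(c - 1)*(c - 2)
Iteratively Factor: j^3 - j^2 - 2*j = (j + 1)*(j^2 - 2*j) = j*(j + 1)*(j - 2)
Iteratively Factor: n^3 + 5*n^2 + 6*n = (n + 2)*(n^2 + 3*n) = (n + 2)*(n + 3)*(n)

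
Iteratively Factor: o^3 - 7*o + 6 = (o - 1)*(o^2 + o - 6) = (o - 2)*(o - 1)*(o + 3)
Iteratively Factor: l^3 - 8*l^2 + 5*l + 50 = (l + 2)*(l^2 - 10*l + 25) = (l - 5)*(l + 2)*(l - 5)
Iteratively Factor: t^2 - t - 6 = (t - 3)*(t + 2)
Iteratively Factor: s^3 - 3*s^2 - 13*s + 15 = (s + 3)*(s^2 - 6*s + 5) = (s - 5)*(s + 3)*(s - 1)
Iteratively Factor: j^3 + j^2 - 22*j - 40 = (j - 5)*(j^2 + 6*j + 8) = (j - 5)*(j + 4)*(j + 2)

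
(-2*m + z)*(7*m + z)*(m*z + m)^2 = -14*m^4*z^2 - 28*m^4*z - 14*m^4 + 5*m^3*z^3 + 10*m^3*z^2 + 5*m^3*z + m^2*z^4 + 2*m^2*z^3 + m^2*z^2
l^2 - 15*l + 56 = (l - 8)*(l - 7)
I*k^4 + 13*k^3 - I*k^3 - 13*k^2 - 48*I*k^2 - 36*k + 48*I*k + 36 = (k - 6*I)^2*(k - I)*(I*k - I)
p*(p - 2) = p^2 - 2*p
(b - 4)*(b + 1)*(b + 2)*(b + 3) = b^4 + 2*b^3 - 13*b^2 - 38*b - 24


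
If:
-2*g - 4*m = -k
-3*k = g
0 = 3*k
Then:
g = 0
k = 0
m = 0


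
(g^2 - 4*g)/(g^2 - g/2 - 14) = 2*g/(2*g + 7)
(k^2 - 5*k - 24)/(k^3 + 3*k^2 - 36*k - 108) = (k - 8)/(k^2 - 36)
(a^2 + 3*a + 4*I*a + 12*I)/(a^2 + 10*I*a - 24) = (a + 3)/(a + 6*I)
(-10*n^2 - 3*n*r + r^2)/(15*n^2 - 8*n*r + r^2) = (2*n + r)/(-3*n + r)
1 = 1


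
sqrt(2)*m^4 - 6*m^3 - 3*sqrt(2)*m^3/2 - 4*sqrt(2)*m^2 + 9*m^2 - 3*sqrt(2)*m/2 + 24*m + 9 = (m - 3)*(m + 1)*(m - 3*sqrt(2))*(sqrt(2)*m + sqrt(2)/2)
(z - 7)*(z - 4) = z^2 - 11*z + 28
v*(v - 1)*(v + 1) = v^3 - v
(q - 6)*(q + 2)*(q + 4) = q^3 - 28*q - 48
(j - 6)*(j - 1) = j^2 - 7*j + 6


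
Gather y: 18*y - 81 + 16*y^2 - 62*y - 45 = 16*y^2 - 44*y - 126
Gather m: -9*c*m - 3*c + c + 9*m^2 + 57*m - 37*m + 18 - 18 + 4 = -2*c + 9*m^2 + m*(20 - 9*c) + 4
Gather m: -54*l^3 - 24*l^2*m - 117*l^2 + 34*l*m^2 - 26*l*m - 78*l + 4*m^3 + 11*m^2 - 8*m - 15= -54*l^3 - 117*l^2 - 78*l + 4*m^3 + m^2*(34*l + 11) + m*(-24*l^2 - 26*l - 8) - 15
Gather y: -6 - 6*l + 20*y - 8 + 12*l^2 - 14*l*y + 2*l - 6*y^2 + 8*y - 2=12*l^2 - 4*l - 6*y^2 + y*(28 - 14*l) - 16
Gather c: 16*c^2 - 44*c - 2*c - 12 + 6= 16*c^2 - 46*c - 6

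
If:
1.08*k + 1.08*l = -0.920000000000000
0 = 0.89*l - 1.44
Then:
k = -2.47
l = 1.62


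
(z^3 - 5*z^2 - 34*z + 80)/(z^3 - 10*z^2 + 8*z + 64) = (z^2 + 3*z - 10)/(z^2 - 2*z - 8)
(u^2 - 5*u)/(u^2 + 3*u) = (u - 5)/(u + 3)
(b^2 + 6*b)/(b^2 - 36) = b/(b - 6)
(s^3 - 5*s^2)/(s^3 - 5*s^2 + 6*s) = s*(s - 5)/(s^2 - 5*s + 6)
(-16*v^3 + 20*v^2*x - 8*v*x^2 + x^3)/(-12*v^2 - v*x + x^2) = (4*v^2 - 4*v*x + x^2)/(3*v + x)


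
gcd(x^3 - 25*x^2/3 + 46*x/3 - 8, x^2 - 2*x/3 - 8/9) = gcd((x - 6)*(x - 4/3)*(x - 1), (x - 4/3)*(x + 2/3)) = x - 4/3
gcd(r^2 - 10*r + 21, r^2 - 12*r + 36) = 1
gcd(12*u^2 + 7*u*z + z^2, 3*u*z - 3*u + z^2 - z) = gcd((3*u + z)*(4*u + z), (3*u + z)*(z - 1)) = 3*u + z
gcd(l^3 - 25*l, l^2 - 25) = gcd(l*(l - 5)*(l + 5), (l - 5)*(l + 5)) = l^2 - 25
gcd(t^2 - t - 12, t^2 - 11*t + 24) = 1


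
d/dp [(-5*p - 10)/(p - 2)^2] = 5*(p + 6)/(p - 2)^3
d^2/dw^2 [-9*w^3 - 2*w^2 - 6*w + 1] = -54*w - 4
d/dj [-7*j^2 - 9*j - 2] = -14*j - 9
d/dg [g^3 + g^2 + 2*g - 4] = 3*g^2 + 2*g + 2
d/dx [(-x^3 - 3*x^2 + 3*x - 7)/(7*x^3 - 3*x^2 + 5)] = 3*(8*x^4 - 14*x^3 + 47*x^2 - 24*x + 5)/(49*x^6 - 42*x^5 + 9*x^4 + 70*x^3 - 30*x^2 + 25)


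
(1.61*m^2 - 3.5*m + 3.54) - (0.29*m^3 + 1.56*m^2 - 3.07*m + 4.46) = -0.29*m^3 + 0.05*m^2 - 0.43*m - 0.92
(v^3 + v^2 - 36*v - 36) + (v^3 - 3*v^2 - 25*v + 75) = 2*v^3 - 2*v^2 - 61*v + 39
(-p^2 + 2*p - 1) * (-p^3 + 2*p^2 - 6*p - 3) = p^5 - 4*p^4 + 11*p^3 - 11*p^2 + 3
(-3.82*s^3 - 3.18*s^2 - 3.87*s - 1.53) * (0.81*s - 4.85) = -3.0942*s^4 + 15.9512*s^3 + 12.2883*s^2 + 17.5302*s + 7.4205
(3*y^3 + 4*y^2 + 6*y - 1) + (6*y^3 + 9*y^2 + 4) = 9*y^3 + 13*y^2 + 6*y + 3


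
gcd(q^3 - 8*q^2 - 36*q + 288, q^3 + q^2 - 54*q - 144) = q^2 - 2*q - 48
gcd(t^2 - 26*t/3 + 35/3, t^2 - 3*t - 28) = t - 7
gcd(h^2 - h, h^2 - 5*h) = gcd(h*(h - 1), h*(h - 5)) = h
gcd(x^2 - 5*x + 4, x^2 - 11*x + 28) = x - 4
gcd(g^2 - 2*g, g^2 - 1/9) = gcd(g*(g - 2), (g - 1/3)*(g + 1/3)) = 1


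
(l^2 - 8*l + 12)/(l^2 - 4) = (l - 6)/(l + 2)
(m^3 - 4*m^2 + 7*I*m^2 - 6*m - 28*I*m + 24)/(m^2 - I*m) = (m^3 + m^2*(-4 + 7*I) - 2*m*(3 + 14*I) + 24)/(m*(m - I))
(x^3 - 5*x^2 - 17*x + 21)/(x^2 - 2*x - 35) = (x^2 + 2*x - 3)/(x + 5)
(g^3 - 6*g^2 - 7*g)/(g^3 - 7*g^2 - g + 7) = g/(g - 1)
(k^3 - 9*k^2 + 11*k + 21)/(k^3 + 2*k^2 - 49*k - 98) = (k^2 - 2*k - 3)/(k^2 + 9*k + 14)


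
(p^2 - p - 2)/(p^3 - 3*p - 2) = 1/(p + 1)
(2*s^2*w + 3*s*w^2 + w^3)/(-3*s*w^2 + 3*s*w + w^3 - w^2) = (-2*s^2 - 3*s*w - w^2)/(3*s*w - 3*s - w^2 + w)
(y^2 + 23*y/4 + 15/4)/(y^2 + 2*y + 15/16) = 4*(y + 5)/(4*y + 5)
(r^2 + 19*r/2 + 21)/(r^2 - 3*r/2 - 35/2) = (r + 6)/(r - 5)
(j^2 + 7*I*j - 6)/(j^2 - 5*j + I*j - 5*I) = (j + 6*I)/(j - 5)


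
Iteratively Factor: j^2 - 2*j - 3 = (j - 3)*(j + 1)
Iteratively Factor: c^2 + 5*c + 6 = (c + 2)*(c + 3)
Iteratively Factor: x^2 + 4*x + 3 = (x + 3)*(x + 1)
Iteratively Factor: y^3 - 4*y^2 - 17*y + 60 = (y - 3)*(y^2 - y - 20) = (y - 5)*(y - 3)*(y + 4)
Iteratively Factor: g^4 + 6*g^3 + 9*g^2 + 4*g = (g + 4)*(g^3 + 2*g^2 + g) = g*(g + 4)*(g^2 + 2*g + 1) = g*(g + 1)*(g + 4)*(g + 1)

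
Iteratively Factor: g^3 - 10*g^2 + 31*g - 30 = (g - 2)*(g^2 - 8*g + 15) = (g - 3)*(g - 2)*(g - 5)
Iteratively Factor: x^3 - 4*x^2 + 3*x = (x - 3)*(x^2 - x) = (x - 3)*(x - 1)*(x)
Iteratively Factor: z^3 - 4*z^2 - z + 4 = (z - 4)*(z^2 - 1) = (z - 4)*(z - 1)*(z + 1)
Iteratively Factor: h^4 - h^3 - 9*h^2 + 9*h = (h + 3)*(h^3 - 4*h^2 + 3*h) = (h - 3)*(h + 3)*(h^2 - h) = (h - 3)*(h - 1)*(h + 3)*(h)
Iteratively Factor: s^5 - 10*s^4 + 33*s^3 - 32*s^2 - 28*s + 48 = (s - 2)*(s^4 - 8*s^3 + 17*s^2 + 2*s - 24) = (s - 2)*(s + 1)*(s^3 - 9*s^2 + 26*s - 24) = (s - 3)*(s - 2)*(s + 1)*(s^2 - 6*s + 8) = (s - 3)*(s - 2)^2*(s + 1)*(s - 4)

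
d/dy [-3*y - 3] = -3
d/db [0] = 0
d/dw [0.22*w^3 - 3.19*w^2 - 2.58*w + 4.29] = 0.66*w^2 - 6.38*w - 2.58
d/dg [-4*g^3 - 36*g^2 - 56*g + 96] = -12*g^2 - 72*g - 56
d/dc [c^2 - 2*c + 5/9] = 2*c - 2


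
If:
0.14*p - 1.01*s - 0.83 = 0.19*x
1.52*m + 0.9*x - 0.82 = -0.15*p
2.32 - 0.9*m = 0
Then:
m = 2.58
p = -6.0*x - 20.6548148148148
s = -1.01980198019802*x - 3.68482581591492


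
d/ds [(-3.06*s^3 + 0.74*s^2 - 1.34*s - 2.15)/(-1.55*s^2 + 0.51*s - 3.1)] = (4.743*s^4 - 3.1212*s^3 + 26.7584*s^2 - 11.253*s + 5.2505)/(2.4025*s^4 - 1.581*s^3 + 9.8701*s^2 - 3.162*s + 9.61)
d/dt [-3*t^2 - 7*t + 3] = -6*t - 7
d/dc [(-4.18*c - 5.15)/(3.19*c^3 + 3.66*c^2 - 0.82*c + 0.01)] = (26.6684*c^3 + 64.5843*c^2 + 37.698*c - 4.2648)/(10.1761*c^6 + 23.3508*c^5 + 8.164*c^4 - 5.9386*c^3 + 0.7456*c^2 - 0.0164*c + 0.0001)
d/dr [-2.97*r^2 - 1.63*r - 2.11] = -5.94*r - 1.63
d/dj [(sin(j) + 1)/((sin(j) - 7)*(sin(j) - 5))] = (-2*sin(j) + cos(j)^2 + 46)*cos(j)/((sin(j) - 7)^2*(sin(j) - 5)^2)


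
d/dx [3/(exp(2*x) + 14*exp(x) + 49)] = 6*(-exp(x) - 7)*exp(x)/(exp(2*x) + 14*exp(x) + 49)^2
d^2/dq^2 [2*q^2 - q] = 4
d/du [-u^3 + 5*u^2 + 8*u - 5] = -3*u^2 + 10*u + 8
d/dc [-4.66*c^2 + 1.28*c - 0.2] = 1.28 - 9.32*c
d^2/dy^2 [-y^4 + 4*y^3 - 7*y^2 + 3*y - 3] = -12*y^2 + 24*y - 14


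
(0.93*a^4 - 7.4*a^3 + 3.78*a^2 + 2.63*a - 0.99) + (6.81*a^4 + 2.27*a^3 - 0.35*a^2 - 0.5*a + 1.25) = 7.74*a^4 - 5.13*a^3 + 3.43*a^2 + 2.13*a + 0.26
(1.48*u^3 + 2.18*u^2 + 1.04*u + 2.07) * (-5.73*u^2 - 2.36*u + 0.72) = -8.4804*u^5 - 15.9842*u^4 - 10.0384*u^3 - 12.7459*u^2 - 4.1364*u + 1.4904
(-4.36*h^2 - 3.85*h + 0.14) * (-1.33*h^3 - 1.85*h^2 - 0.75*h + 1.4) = 5.7988*h^5 + 13.1865*h^4 + 10.2063*h^3 - 3.4755*h^2 - 5.495*h + 0.196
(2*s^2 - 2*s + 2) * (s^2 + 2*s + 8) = 2*s^4 + 2*s^3 + 14*s^2 - 12*s + 16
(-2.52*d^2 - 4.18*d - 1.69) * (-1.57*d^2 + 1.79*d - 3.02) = 3.9564*d^4 + 2.0518*d^3 + 2.7815*d^2 + 9.5985*d + 5.1038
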